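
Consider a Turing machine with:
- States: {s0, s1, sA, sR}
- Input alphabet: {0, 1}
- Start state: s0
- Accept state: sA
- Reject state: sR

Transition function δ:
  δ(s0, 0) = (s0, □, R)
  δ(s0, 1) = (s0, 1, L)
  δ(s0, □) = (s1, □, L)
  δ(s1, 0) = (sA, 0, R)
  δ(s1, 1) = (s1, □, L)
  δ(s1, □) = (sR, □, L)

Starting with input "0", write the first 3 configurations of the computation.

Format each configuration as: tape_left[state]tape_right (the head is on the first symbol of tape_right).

Transitions applied:
Step 1: δ(s0, 0) = (s0, □, R)
Step 2: δ(s0, □) = (s1, □, L)

The first 3 configurations are:
[s0]0 ⊢ □[s0]□ ⊢ [s1]□□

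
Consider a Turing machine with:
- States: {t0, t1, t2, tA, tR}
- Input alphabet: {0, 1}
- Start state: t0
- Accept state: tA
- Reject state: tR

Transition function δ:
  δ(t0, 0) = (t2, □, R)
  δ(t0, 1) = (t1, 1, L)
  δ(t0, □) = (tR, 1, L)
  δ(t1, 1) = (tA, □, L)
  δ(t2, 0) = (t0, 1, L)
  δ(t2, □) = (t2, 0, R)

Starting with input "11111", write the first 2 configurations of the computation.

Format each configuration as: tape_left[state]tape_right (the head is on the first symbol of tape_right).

Transitions applied:
Step 1: δ(t0, 1) = (t1, 1, L)

The first 2 configurations are:
[t0]11111 ⊢ [t1]□11111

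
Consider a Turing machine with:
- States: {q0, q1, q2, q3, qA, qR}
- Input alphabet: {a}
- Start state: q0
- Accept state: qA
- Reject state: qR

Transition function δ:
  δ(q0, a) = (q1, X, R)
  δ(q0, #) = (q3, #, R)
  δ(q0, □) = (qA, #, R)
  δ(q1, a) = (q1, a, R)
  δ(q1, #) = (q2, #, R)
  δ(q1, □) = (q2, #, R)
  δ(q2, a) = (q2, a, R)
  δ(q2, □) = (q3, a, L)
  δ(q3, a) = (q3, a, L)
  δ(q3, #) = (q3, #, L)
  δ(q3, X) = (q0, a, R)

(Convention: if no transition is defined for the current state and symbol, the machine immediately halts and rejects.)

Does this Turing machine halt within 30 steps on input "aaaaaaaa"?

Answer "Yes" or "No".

Execution trace:
Initial: [q0]aaaaaaaa
Step 1: δ(q0, a) = (q1, X, R) → X[q1]aaaaaaa
Step 2: δ(q1, a) = (q1, a, R) → Xa[q1]aaaaaa
Step 3: δ(q1, a) = (q1, a, R) → Xaa[q1]aaaaa
Step 4: δ(q1, a) = (q1, a, R) → Xaaa[q1]aaaa
Step 5: δ(q1, a) = (q1, a, R) → Xaaaa[q1]aaa
Step 6: δ(q1, a) = (q1, a, R) → Xaaaaa[q1]aa
Step 7: δ(q1, a) = (q1, a, R) → Xaaaaaa[q1]a
Step 8: δ(q1, a) = (q1, a, R) → Xaaaaaaa[q1]□
Step 9: δ(q1, □) = (q2, #, R) → Xaaaaaaa#[q2]□
Step 10: δ(q2, □) = (q3, a, L) → Xaaaaaaa[q3]#a
Step 11: δ(q3, #) = (q3, #, L) → Xaaaaaa[q3]a#a
Step 12: δ(q3, a) = (q3, a, L) → Xaaaaa[q3]aa#a
Step 13: δ(q3, a) = (q3, a, L) → Xaaaa[q3]aaa#a
Step 14: δ(q3, a) = (q3, a, L) → Xaaa[q3]aaaa#a
Step 15: δ(q3, a) = (q3, a, L) → Xaa[q3]aaaaa#a
Step 16: δ(q3, a) = (q3, a, L) → Xa[q3]aaaaaa#a
Step 17: δ(q3, a) = (q3, a, L) → X[q3]aaaaaaa#a
Step 18: δ(q3, a) = (q3, a, L) → [q3]Xaaaaaaa#a
Step 19: δ(q3, X) = (q0, a, R) → a[q0]aaaaaaa#a
Step 20: δ(q0, a) = (q1, X, R) → aX[q1]aaaaaa#a
Step 21: δ(q1, a) = (q1, a, R) → aXa[q1]aaaaa#a
Step 22: δ(q1, a) = (q1, a, R) → aXaa[q1]aaaa#a
Step 23: δ(q1, a) = (q1, a, R) → aXaaa[q1]aaa#a
Step 24: δ(q1, a) = (q1, a, R) → aXaaaa[q1]aa#a
Step 25: δ(q1, a) = (q1, a, R) → aXaaaaa[q1]a#a
Step 26: δ(q1, a) = (q1, a, R) → aXaaaaaa[q1]#a
Step 27: δ(q1, #) = (q2, #, R) → aXaaaaaa#[q2]a
Step 28: δ(q2, a) = (q2, a, R) → aXaaaaaa#a[q2]□
Step 29: δ(q2, □) = (q3, a, L) → aXaaaaaa#[q3]aa
Step 30: δ(q3, a) = (q3, a, L) → aXaaaaaa[q3]#aa

The machine has not reached a halting state after 30 steps.
The machine did not halt within the 30-step bound.

Answer: No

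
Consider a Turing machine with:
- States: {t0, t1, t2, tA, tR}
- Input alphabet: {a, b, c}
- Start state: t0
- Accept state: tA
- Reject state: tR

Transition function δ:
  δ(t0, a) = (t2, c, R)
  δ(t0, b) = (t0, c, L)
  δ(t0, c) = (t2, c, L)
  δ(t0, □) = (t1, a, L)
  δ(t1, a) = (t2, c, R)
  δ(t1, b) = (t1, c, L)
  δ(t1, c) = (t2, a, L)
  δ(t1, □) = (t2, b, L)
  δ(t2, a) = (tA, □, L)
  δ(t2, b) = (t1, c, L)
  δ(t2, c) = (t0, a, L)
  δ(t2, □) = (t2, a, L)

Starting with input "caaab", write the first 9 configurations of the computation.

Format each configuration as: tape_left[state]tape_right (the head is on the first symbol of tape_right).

Transitions applied:
Step 1: δ(t0, c) = (t2, c, L)
Step 2: δ(t2, □) = (t2, a, L)
Step 3: δ(t2, □) = (t2, a, L)
Step 4: δ(t2, □) = (t2, a, L)
Step 5: δ(t2, □) = (t2, a, L)
Step 6: δ(t2, □) = (t2, a, L)
Step 7: δ(t2, □) = (t2, a, L)
Step 8: δ(t2, □) = (t2, a, L)

The first 9 configurations are:
[t0]caaab ⊢ [t2]□caaab ⊢ [t2]□acaaab ⊢ [t2]□aacaaab ⊢ [t2]□aaacaaab ⊢ [t2]□aaaacaaab ⊢ [t2]□aaaaacaaab ⊢ [t2]□aaaaaacaaab ⊢ [t2]□aaaaaaacaaab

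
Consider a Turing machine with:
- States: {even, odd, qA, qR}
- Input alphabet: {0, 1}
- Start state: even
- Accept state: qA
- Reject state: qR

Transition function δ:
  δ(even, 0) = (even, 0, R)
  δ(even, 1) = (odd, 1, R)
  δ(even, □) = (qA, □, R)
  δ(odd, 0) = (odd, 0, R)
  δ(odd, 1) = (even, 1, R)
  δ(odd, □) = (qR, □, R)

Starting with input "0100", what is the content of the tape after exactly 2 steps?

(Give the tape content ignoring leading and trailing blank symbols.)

Execution trace:
Initial: [even]0100
Step 1: δ(even, 0) = (even, 0, R) → 0[even]100
Step 2: δ(even, 1) = (odd, 1, R) → 01[odd]00

After 2 steps, the tape (ignoring leading/trailing blanks) is: 0100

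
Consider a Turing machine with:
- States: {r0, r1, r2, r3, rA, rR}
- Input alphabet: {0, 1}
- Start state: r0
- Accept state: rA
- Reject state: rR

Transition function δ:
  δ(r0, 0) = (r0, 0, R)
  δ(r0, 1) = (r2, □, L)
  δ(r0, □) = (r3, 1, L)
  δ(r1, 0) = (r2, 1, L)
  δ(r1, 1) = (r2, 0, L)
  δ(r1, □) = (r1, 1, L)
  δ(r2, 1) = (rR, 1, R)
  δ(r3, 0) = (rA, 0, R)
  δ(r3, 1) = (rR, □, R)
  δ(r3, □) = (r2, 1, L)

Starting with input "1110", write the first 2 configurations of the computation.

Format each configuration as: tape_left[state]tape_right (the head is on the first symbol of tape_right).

Transitions applied:
Step 1: δ(r0, 1) = (r2, □, L)

The first 2 configurations are:
[r0]1110 ⊢ [r2]□□110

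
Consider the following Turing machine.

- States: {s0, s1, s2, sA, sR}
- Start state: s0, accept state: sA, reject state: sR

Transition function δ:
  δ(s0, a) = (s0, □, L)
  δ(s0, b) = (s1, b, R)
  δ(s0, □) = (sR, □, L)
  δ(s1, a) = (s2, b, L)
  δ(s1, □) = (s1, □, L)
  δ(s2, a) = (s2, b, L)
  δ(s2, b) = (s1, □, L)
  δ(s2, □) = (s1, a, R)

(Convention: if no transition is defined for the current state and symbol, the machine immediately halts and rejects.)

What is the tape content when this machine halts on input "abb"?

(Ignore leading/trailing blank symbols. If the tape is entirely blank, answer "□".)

Execution trace:
Initial: [s0]abb
Step 1: δ(s0, a) = (s0, □, L) → [s0]□□bb
Step 2: δ(s0, □) = (sR, □, L) → [sR]□□□bb

The machine reaches the reject state sR and halts.

Final tape (ignoring leading/trailing blanks): bb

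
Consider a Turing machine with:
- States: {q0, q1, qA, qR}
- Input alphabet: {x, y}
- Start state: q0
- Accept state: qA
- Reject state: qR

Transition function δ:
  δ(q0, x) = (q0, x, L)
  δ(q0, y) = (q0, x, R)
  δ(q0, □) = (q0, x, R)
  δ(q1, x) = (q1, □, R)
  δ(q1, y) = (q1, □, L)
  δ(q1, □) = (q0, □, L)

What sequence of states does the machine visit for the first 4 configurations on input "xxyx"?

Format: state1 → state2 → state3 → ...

Execution trace:
Initial: [q0]xxyx
Step 1: δ(q0, x) = (q0, x, L) → [q0]□xxyx
Step 2: δ(q0, □) = (q0, x, R) → x[q0]xxyx
Step 3: δ(q0, x) = (q0, x, L) → [q0]xxxyx

State sequence: q0 → q0 → q0 → q0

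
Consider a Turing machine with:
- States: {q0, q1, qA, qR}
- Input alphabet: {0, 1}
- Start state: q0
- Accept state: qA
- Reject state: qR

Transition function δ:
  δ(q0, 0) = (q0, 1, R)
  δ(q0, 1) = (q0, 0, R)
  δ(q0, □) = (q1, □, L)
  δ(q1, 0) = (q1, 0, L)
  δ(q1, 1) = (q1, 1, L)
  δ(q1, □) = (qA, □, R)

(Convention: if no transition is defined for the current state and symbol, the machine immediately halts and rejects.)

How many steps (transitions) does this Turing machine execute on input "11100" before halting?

Execution trace:
Initial: [q0]11100
Step 1: δ(q0, 1) = (q0, 0, R) → 0[q0]1100
Step 2: δ(q0, 1) = (q0, 0, R) → 00[q0]100
Step 3: δ(q0, 1) = (q0, 0, R) → 000[q0]00
Step 4: δ(q0, 0) = (q0, 1, R) → 0001[q0]0
Step 5: δ(q0, 0) = (q0, 1, R) → 00011[q0]□
Step 6: δ(q0, □) = (q1, □, L) → 0001[q1]1□
Step 7: δ(q1, 1) = (q1, 1, L) → 000[q1]11□
Step 8: δ(q1, 1) = (q1, 1, L) → 00[q1]011□
Step 9: δ(q1, 0) = (q1, 0, L) → 0[q1]0011□
Step 10: δ(q1, 0) = (q1, 0, L) → [q1]00011□
Step 11: δ(q1, 0) = (q1, 0, L) → [q1]□00011□
Step 12: δ(q1, □) = (qA, □, R) → □[qA]00011□

The machine reaches the accept state qA and halts.

The machine executed 12 steps before halting.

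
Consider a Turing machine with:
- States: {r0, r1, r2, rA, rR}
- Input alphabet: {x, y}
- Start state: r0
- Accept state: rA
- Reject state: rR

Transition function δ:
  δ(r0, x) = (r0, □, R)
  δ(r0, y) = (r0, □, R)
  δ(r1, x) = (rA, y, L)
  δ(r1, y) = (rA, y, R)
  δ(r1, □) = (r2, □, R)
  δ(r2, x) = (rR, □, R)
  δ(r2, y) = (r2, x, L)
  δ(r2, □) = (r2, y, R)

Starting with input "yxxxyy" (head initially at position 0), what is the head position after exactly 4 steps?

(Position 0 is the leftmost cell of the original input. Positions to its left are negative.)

Execution trace (head position shown):
Step 0: [r0]yxxxyy  (head at position 0)
Step 1: move right → □[r0]xxxyy  (head at position 1)
Step 2: move right → □□[r0]xxyy  (head at position 2)
Step 3: move right → □□□[r0]xyy  (head at position 3)
Step 4: move right → □□□□[r0]yy  (head at position 4)

After 4 steps, the head is at position 4.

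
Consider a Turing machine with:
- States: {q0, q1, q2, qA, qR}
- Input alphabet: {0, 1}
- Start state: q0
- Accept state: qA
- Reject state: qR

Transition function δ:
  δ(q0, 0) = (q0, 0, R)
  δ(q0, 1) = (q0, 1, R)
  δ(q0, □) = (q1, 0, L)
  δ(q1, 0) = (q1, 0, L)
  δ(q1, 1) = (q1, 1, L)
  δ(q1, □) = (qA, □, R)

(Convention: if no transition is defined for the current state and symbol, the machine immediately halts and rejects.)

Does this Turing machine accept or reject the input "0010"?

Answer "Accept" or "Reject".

Execution trace:
Initial: [q0]0010
Step 1: δ(q0, 0) = (q0, 0, R) → 0[q0]010
Step 2: δ(q0, 0) = (q0, 0, R) → 00[q0]10
Step 3: δ(q0, 1) = (q0, 1, R) → 001[q0]0
Step 4: δ(q0, 0) = (q0, 0, R) → 0010[q0]□
Step 5: δ(q0, □) = (q1, 0, L) → 001[q1]00
Step 6: δ(q1, 0) = (q1, 0, L) → 00[q1]100
Step 7: δ(q1, 1) = (q1, 1, L) → 0[q1]0100
Step 8: δ(q1, 0) = (q1, 0, L) → [q1]00100
Step 9: δ(q1, 0) = (q1, 0, L) → [q1]□00100
Step 10: δ(q1, □) = (qA, □, R) → □[qA]00100

The machine reaches the accept state qA and halts.

Answer: Accept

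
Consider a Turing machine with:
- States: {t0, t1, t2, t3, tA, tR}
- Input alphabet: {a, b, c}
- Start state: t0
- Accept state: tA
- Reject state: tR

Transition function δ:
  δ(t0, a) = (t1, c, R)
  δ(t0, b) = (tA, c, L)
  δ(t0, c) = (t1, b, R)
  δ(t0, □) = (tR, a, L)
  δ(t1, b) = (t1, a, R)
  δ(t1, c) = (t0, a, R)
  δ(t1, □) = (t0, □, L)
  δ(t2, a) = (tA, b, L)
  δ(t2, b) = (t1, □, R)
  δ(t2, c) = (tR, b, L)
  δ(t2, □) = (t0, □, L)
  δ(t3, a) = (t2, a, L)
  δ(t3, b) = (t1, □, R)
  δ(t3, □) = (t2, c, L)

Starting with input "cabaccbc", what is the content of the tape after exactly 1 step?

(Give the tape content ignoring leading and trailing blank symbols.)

Execution trace:
Initial: [t0]cabaccbc
Step 1: δ(t0, c) = (t1, b, R) → b[t1]abaccbc

No transition is defined for δ(t1, a). By convention the machine halts and rejects.

After 1 step, the tape (ignoring leading/trailing blanks) is: babaccbc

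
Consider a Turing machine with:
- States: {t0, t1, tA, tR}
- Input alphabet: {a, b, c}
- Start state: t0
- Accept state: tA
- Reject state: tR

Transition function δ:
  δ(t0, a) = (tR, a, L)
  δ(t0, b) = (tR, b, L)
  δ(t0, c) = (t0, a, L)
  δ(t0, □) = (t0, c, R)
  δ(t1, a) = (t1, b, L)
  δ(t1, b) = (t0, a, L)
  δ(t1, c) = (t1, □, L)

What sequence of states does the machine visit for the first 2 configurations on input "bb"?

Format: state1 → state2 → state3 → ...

Execution trace:
Initial: [t0]bb
Step 1: δ(t0, b) = (tR, b, L) → [tR]□bb

The machine reaches the reject state tR and halts.

State sequence: t0 → tR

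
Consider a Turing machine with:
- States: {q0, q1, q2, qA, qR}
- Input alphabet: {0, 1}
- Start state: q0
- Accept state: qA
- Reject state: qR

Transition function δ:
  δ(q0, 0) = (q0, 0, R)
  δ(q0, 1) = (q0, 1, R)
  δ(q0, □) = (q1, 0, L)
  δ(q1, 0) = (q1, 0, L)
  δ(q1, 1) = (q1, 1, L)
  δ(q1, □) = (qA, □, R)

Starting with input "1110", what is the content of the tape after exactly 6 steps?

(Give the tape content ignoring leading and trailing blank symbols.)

Execution trace:
Initial: [q0]1110
Step 1: δ(q0, 1) = (q0, 1, R) → 1[q0]110
Step 2: δ(q0, 1) = (q0, 1, R) → 11[q0]10
Step 3: δ(q0, 1) = (q0, 1, R) → 111[q0]0
Step 4: δ(q0, 0) = (q0, 0, R) → 1110[q0]□
Step 5: δ(q0, □) = (q1, 0, L) → 111[q1]00
Step 6: δ(q1, 0) = (q1, 0, L) → 11[q1]100

After 6 steps, the tape (ignoring leading/trailing blanks) is: 11100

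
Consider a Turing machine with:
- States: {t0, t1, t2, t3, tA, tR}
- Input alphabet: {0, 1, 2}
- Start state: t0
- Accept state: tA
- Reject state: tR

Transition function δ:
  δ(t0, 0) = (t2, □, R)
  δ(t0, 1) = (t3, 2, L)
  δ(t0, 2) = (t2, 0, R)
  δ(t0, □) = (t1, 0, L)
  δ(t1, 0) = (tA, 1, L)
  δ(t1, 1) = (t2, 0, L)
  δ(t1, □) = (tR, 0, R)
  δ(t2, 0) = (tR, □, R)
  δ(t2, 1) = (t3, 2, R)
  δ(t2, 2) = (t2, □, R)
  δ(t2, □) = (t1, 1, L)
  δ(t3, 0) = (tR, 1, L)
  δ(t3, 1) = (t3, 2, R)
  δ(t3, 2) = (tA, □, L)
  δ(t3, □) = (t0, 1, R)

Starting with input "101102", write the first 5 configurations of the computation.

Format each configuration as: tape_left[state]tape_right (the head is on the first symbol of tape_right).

Transitions applied:
Step 1: δ(t0, 1) = (t3, 2, L)
Step 2: δ(t3, □) = (t0, 1, R)
Step 3: δ(t0, 2) = (t2, 0, R)
Step 4: δ(t2, 0) = (tR, □, R)

The first 5 configurations are:
[t0]101102 ⊢ [t3]□201102 ⊢ 1[t0]201102 ⊢ 10[t2]01102 ⊢ 10□[tR]1102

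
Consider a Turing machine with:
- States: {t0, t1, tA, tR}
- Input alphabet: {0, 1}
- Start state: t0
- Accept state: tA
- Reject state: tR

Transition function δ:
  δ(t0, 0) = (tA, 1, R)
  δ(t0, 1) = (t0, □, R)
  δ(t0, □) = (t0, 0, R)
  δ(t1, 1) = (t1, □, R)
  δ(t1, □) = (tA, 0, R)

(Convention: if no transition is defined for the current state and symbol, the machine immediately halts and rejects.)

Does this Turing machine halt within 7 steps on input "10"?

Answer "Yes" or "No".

Execution trace:
Initial: [t0]10
Step 1: δ(t0, 1) = (t0, □, R) → □[t0]0
Step 2: δ(t0, 0) = (tA, 1, R) → □1[tA]□

The machine reaches the accept state tA and halts.
The machine halted after 2 steps (within the 7-step bound).

Answer: Yes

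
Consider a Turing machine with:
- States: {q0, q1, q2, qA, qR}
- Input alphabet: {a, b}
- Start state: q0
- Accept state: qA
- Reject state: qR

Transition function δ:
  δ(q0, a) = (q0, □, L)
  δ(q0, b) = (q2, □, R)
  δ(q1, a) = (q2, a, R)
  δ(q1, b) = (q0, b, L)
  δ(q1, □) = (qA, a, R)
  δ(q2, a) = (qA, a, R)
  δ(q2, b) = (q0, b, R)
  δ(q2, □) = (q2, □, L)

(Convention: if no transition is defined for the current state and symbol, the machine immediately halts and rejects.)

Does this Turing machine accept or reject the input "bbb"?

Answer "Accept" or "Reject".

Execution trace:
Initial: [q0]bbb
Step 1: δ(q0, b) = (q2, □, R) → □[q2]bb
Step 2: δ(q2, b) = (q0, b, R) → □b[q0]b
Step 3: δ(q0, b) = (q2, □, R) → □b□[q2]□
Step 4: δ(q2, □) = (q2, □, L) → □b[q2]□□
Step 5: δ(q2, □) = (q2, □, L) → □[q2]b□□
Step 6: δ(q2, b) = (q0, b, R) → □b[q0]□□

No transition is defined for δ(q0, □). By convention the machine halts and rejects.

Answer: Reject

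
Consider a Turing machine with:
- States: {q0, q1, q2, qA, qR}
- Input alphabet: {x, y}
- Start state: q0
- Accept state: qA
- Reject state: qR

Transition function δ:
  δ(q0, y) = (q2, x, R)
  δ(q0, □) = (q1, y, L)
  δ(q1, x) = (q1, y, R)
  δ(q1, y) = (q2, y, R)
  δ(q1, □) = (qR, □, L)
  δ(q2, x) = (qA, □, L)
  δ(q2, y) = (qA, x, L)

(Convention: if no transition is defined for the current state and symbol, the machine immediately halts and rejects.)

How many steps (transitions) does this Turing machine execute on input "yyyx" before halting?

Execution trace:
Initial: [q0]yyyx
Step 1: δ(q0, y) = (q2, x, R) → x[q2]yyx
Step 2: δ(q2, y) = (qA, x, L) → [qA]xxyx

The machine reaches the accept state qA and halts.

The machine executed 2 steps before halting.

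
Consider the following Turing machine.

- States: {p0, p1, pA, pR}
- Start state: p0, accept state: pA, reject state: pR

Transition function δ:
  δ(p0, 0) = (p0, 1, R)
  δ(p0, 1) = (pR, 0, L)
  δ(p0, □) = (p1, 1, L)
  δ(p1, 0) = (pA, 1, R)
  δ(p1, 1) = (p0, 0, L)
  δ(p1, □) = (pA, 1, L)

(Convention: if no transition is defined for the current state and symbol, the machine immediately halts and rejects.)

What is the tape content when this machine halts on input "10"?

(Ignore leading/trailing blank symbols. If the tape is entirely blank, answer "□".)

Execution trace:
Initial: [p0]10
Step 1: δ(p0, 1) = (pR, 0, L) → [pR]□00

The machine reaches the reject state pR and halts.

Final tape (ignoring leading/trailing blanks): 00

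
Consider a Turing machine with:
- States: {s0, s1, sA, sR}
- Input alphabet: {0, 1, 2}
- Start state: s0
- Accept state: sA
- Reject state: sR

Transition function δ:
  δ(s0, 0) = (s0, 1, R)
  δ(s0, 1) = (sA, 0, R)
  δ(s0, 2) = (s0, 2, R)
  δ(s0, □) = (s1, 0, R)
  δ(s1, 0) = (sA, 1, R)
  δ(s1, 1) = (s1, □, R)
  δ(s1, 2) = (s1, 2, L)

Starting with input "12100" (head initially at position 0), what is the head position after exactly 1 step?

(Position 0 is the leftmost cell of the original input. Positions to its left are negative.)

Execution trace (head position shown):
Step 0: [s0]12100  (head at position 0)
Step 1: move right → 0[sA]2100  (head at position 1)

After 1 step, the head is at position 1.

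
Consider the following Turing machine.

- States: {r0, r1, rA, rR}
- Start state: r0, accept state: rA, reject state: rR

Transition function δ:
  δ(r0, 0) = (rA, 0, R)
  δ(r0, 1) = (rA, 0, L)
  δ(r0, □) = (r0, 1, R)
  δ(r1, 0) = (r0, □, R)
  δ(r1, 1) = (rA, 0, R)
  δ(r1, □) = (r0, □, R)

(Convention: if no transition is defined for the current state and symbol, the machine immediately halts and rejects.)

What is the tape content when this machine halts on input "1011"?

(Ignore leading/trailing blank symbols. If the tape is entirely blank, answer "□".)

Execution trace:
Initial: [r0]1011
Step 1: δ(r0, 1) = (rA, 0, L) → [rA]□0011

The machine reaches the accept state rA and halts.

Final tape (ignoring leading/trailing blanks): 0011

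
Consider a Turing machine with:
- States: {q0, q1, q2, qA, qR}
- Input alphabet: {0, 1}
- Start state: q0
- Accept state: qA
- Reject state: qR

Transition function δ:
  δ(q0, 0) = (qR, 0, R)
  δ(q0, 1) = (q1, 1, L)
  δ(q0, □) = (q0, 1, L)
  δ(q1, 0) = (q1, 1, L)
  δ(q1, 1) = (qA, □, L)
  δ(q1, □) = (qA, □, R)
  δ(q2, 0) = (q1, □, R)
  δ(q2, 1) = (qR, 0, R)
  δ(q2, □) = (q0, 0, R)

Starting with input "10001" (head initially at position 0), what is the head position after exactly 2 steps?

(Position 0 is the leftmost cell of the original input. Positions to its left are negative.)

Execution trace (head position shown):
Step 0: [q0]10001  (head at position 0)
Step 1: move left → [q1]□10001  (head at position -1)
Step 2: move right → □[qA]10001  (head at position 0)

After 2 steps, the head is at position 0.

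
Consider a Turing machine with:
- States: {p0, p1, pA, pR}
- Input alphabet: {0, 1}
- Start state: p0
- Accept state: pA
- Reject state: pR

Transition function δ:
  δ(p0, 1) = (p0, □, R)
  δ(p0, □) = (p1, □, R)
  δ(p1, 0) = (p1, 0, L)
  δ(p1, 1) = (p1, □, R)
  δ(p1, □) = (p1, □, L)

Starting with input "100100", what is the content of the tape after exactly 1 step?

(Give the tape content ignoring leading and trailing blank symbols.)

Execution trace:
Initial: [p0]100100
Step 1: δ(p0, 1) = (p0, □, R) → □[p0]00100

No transition is defined for δ(p0, 0). By convention the machine halts and rejects.

After 1 step, the tape (ignoring leading/trailing blanks) is: 00100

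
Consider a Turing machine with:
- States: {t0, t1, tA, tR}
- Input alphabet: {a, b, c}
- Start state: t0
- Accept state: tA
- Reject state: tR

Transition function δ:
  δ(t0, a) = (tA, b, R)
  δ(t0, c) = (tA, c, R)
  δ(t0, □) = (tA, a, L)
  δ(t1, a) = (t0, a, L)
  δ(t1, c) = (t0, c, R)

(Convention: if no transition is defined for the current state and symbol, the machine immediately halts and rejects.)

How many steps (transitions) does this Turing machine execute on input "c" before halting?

Execution trace:
Initial: [t0]c
Step 1: δ(t0, c) = (tA, c, R) → c[tA]□

The machine reaches the accept state tA and halts.

The machine executed 1 step before halting.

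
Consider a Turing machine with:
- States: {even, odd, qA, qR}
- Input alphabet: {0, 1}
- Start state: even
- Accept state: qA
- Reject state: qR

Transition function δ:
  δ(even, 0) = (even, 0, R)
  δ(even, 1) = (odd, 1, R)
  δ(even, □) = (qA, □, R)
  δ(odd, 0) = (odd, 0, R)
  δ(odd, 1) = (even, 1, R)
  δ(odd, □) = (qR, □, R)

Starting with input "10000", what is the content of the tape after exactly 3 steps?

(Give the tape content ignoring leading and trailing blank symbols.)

Execution trace:
Initial: [even]10000
Step 1: δ(even, 1) = (odd, 1, R) → 1[odd]0000
Step 2: δ(odd, 0) = (odd, 0, R) → 10[odd]000
Step 3: δ(odd, 0) = (odd, 0, R) → 100[odd]00

After 3 steps, the tape (ignoring leading/trailing blanks) is: 10000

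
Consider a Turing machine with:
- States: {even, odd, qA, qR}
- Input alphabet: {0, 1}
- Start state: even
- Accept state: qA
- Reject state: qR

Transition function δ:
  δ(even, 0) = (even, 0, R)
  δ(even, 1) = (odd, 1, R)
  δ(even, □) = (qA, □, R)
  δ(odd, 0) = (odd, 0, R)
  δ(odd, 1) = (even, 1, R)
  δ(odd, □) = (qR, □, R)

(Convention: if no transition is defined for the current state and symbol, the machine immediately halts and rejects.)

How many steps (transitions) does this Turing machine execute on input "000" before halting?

Execution trace:
Initial: [even]000
Step 1: δ(even, 0) = (even, 0, R) → 0[even]00
Step 2: δ(even, 0) = (even, 0, R) → 00[even]0
Step 3: δ(even, 0) = (even, 0, R) → 000[even]□
Step 4: δ(even, □) = (qA, □, R) → 000□[qA]□

The machine reaches the accept state qA and halts.

The machine executed 4 steps before halting.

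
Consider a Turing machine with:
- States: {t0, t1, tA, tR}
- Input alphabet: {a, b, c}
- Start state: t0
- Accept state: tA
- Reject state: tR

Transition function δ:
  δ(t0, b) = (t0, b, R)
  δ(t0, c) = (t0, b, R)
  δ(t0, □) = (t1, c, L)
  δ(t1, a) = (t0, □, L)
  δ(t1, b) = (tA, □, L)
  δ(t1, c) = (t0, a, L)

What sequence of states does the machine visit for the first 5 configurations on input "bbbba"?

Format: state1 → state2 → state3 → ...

Execution trace:
Initial: [t0]bbbba
Step 1: δ(t0, b) = (t0, b, R) → b[t0]bbba
Step 2: δ(t0, b) = (t0, b, R) → bb[t0]bba
Step 3: δ(t0, b) = (t0, b, R) → bbb[t0]ba
Step 4: δ(t0, b) = (t0, b, R) → bbbb[t0]a

No transition is defined for δ(t0, a). By convention the machine halts and rejects.

State sequence: t0 → t0 → t0 → t0 → t0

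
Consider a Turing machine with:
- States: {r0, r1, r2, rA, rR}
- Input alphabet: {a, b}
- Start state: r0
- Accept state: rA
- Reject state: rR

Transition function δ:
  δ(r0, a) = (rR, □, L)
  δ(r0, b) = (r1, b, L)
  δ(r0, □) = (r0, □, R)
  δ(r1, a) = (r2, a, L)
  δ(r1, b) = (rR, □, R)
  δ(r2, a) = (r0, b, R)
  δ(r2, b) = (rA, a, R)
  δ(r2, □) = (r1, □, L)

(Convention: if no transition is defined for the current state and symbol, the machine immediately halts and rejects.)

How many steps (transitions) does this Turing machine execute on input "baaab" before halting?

Execution trace:
Initial: [r0]baaab
Step 1: δ(r0, b) = (r1, b, L) → [r1]□baaab

No transition is defined for δ(r1, □). By convention the machine halts and rejects.

The machine executed 1 step before halting.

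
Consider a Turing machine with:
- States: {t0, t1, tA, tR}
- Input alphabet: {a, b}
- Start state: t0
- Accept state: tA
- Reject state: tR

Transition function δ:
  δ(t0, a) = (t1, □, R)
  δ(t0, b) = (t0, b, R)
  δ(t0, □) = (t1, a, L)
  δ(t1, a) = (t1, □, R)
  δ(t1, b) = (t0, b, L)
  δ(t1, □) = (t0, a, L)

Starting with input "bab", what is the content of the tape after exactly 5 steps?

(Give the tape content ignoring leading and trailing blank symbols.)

Execution trace:
Initial: [t0]bab
Step 1: δ(t0, b) = (t0, b, R) → b[t0]ab
Step 2: δ(t0, a) = (t1, □, R) → b□[t1]b
Step 3: δ(t1, b) = (t0, b, L) → b[t0]□b
Step 4: δ(t0, □) = (t1, a, L) → [t1]bab
Step 5: δ(t1, b) = (t0, b, L) → [t0]□bab

After 5 steps, the tape (ignoring leading/trailing blanks) is: bab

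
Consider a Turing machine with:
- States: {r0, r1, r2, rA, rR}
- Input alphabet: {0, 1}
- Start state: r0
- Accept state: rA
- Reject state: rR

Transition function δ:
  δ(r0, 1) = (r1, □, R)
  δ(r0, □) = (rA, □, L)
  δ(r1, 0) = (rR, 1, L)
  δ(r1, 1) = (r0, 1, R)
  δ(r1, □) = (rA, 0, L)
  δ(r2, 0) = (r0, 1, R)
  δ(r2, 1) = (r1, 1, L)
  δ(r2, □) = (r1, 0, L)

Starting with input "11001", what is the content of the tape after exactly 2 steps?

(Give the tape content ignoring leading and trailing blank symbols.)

Execution trace:
Initial: [r0]11001
Step 1: δ(r0, 1) = (r1, □, R) → □[r1]1001
Step 2: δ(r1, 1) = (r0, 1, R) → □1[r0]001

No transition is defined for δ(r0, 0). By convention the machine halts and rejects.

After 2 steps, the tape (ignoring leading/trailing blanks) is: 1001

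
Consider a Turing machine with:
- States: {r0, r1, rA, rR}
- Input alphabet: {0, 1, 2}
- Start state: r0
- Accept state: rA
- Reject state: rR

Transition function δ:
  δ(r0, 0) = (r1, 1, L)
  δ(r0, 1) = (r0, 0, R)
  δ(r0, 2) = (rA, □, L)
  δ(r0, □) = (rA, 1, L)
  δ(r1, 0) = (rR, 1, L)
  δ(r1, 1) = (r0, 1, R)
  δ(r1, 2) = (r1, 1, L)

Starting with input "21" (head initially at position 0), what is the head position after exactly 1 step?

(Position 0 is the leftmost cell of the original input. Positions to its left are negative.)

Execution trace (head position shown):
Step 0: [r0]21  (head at position 0)
Step 1: move left → [rA]□□1  (head at position -1)

After 1 step, the head is at position -1.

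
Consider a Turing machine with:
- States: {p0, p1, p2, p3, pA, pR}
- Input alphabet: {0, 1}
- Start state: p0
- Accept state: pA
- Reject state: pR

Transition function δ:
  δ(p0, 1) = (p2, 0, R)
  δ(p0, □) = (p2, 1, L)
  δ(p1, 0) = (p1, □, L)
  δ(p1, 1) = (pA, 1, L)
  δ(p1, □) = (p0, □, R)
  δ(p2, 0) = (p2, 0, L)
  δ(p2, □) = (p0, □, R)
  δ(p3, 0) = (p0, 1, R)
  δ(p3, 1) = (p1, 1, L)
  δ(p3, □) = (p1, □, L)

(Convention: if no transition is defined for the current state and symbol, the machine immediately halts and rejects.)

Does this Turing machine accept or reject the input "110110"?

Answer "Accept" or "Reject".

Execution trace:
Initial: [p0]110110
Step 1: δ(p0, 1) = (p2, 0, R) → 0[p2]10110

No transition is defined for δ(p2, 1). By convention the machine halts and rejects.

Answer: Reject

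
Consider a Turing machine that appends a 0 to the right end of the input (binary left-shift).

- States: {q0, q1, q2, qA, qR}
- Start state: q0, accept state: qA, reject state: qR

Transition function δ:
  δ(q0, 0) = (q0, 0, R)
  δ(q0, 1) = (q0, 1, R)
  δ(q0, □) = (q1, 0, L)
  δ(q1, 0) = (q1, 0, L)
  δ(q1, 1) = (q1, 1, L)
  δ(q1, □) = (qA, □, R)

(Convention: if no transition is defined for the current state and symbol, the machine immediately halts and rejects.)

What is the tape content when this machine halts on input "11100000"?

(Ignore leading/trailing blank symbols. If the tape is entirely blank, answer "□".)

Execution trace:
Initial: [q0]11100000
Step 1: δ(q0, 1) = (q0, 1, R) → 1[q0]1100000
Step 2: δ(q0, 1) = (q0, 1, R) → 11[q0]100000
Step 3: δ(q0, 1) = (q0, 1, R) → 111[q0]00000
Step 4: δ(q0, 0) = (q0, 0, R) → 1110[q0]0000
Step 5: δ(q0, 0) = (q0, 0, R) → 11100[q0]000
Step 6: δ(q0, 0) = (q0, 0, R) → 111000[q0]00
Step 7: δ(q0, 0) = (q0, 0, R) → 1110000[q0]0
Step 8: δ(q0, 0) = (q0, 0, R) → 11100000[q0]□
Step 9: δ(q0, □) = (q1, 0, L) → 1110000[q1]00
Step 10: δ(q1, 0) = (q1, 0, L) → 111000[q1]000
Step 11: δ(q1, 0) = (q1, 0, L) → 11100[q1]0000
Step 12: δ(q1, 0) = (q1, 0, L) → 1110[q1]00000
Step 13: δ(q1, 0) = (q1, 0, L) → 111[q1]000000
Step 14: δ(q1, 0) = (q1, 0, L) → 11[q1]1000000
Step 15: δ(q1, 1) = (q1, 1, L) → 1[q1]11000000
Step 16: δ(q1, 1) = (q1, 1, L) → [q1]111000000
Step 17: δ(q1, 1) = (q1, 1, L) → [q1]□111000000
Step 18: δ(q1, □) = (qA, □, R) → □[qA]111000000

The machine reaches the accept state qA and halts.

Final tape (ignoring leading/trailing blanks): 111000000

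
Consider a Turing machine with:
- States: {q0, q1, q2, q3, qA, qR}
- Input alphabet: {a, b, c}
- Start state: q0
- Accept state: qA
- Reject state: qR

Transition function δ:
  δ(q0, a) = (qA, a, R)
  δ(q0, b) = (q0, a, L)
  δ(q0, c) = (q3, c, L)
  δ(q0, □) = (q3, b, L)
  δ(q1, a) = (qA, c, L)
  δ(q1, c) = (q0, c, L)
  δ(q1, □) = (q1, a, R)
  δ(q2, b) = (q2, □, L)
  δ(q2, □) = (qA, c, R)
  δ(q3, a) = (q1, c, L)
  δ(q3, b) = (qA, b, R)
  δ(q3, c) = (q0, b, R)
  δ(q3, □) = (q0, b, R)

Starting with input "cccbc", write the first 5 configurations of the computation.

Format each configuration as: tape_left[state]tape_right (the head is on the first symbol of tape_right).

Transitions applied:
Step 1: δ(q0, c) = (q3, c, L)
Step 2: δ(q3, □) = (q0, b, R)
Step 3: δ(q0, c) = (q3, c, L)
Step 4: δ(q3, b) = (qA, b, R)

The first 5 configurations are:
[q0]cccbc ⊢ [q3]□cccbc ⊢ b[q0]cccbc ⊢ [q3]bcccbc ⊢ b[qA]cccbc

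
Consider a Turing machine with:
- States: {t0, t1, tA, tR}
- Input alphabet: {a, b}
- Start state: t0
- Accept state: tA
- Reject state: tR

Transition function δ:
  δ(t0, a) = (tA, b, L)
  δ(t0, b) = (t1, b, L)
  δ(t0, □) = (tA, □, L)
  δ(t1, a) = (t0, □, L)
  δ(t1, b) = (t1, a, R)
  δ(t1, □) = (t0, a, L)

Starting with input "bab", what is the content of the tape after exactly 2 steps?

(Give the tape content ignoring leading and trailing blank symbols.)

Execution trace:
Initial: [t0]bab
Step 1: δ(t0, b) = (t1, b, L) → [t1]□bab
Step 2: δ(t1, □) = (t0, a, L) → [t0]□abab

After 2 steps, the tape (ignoring leading/trailing blanks) is: abab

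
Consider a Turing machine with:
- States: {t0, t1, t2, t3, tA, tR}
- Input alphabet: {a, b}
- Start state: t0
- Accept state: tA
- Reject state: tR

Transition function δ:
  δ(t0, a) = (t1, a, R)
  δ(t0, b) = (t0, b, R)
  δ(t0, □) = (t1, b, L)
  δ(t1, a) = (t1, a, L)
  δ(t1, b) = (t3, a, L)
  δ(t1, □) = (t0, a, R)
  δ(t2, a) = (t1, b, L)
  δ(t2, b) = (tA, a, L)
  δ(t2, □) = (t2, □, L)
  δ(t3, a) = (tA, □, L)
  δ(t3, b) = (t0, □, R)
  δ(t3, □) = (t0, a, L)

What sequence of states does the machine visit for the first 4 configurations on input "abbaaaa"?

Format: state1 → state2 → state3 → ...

Execution trace:
Initial: [t0]abbaaaa
Step 1: δ(t0, a) = (t1, a, R) → a[t1]bbaaaa
Step 2: δ(t1, b) = (t3, a, L) → [t3]aabaaaa
Step 3: δ(t3, a) = (tA, □, L) → [tA]□□abaaaa

The machine reaches the accept state tA and halts.

State sequence: t0 → t1 → t3 → tA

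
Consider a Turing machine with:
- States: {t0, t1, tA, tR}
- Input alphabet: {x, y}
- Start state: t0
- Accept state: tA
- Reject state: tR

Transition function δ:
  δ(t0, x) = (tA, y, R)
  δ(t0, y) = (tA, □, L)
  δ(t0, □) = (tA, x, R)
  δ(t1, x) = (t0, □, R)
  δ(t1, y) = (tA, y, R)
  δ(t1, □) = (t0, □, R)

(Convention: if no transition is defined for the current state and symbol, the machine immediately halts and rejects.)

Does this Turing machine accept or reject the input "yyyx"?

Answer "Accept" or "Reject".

Execution trace:
Initial: [t0]yyyx
Step 1: δ(t0, y) = (tA, □, L) → [tA]□□yyx

The machine reaches the accept state tA and halts.

Answer: Accept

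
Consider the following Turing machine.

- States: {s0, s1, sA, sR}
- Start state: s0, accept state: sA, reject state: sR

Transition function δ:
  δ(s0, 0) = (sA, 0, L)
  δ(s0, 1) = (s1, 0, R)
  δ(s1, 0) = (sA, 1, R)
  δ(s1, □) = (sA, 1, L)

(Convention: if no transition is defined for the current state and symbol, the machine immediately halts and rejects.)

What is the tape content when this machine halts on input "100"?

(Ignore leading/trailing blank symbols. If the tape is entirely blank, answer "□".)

Execution trace:
Initial: [s0]100
Step 1: δ(s0, 1) = (s1, 0, R) → 0[s1]00
Step 2: δ(s1, 0) = (sA, 1, R) → 01[sA]0

The machine reaches the accept state sA and halts.

Final tape (ignoring leading/trailing blanks): 010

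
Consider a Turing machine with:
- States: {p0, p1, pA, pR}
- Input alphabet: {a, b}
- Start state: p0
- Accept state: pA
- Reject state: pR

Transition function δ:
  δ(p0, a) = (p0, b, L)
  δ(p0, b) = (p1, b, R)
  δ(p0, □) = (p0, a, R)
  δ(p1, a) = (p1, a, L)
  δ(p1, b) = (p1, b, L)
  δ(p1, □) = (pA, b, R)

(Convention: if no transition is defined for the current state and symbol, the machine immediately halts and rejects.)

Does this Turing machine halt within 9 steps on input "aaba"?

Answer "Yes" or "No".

Execution trace:
Initial: [p0]aaba
Step 1: δ(p0, a) = (p0, b, L) → [p0]□baba
Step 2: δ(p0, □) = (p0, a, R) → a[p0]baba
Step 3: δ(p0, b) = (p1, b, R) → ab[p1]aba
Step 4: δ(p1, a) = (p1, a, L) → a[p1]baba
Step 5: δ(p1, b) = (p1, b, L) → [p1]ababa
Step 6: δ(p1, a) = (p1, a, L) → [p1]□ababa
Step 7: δ(p1, □) = (pA, b, R) → b[pA]ababa

The machine reaches the accept state pA and halts.
The machine halted after 7 steps (within the 9-step bound).

Answer: Yes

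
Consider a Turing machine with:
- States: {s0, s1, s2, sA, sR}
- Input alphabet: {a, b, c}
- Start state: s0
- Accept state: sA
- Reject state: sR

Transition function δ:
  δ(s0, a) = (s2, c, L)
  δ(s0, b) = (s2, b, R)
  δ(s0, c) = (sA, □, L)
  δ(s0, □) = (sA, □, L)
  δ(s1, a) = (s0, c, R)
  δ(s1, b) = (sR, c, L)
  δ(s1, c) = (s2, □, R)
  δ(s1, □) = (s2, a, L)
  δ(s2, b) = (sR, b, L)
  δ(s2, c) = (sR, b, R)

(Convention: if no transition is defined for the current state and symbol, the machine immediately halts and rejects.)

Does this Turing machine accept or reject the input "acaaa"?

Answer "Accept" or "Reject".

Execution trace:
Initial: [s0]acaaa
Step 1: δ(s0, a) = (s2, c, L) → [s2]□ccaaa

No transition is defined for δ(s2, □). By convention the machine halts and rejects.

Answer: Reject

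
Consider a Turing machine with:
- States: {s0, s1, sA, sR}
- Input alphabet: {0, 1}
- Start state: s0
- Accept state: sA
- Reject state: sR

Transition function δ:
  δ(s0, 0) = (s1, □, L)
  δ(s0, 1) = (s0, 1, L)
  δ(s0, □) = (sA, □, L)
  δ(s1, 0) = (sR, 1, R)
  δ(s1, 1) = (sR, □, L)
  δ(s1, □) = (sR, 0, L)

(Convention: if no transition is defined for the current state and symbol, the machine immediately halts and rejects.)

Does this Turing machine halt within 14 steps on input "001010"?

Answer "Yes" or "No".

Execution trace:
Initial: [s0]001010
Step 1: δ(s0, 0) = (s1, □, L) → [s1]□□01010
Step 2: δ(s1, □) = (sR, 0, L) → [sR]□0□01010

The machine reaches the reject state sR and halts.
The machine halted after 2 steps (within the 14-step bound).

Answer: Yes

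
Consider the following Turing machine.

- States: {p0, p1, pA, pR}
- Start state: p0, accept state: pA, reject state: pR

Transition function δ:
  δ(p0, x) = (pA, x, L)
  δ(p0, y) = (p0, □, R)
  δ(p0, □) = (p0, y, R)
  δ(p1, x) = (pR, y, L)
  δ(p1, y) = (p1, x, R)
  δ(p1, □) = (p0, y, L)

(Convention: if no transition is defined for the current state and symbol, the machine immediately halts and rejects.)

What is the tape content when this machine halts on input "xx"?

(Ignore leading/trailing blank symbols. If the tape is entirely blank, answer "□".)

Execution trace:
Initial: [p0]xx
Step 1: δ(p0, x) = (pA, x, L) → [pA]□xx

The machine reaches the accept state pA and halts.

Final tape (ignoring leading/trailing blanks): xx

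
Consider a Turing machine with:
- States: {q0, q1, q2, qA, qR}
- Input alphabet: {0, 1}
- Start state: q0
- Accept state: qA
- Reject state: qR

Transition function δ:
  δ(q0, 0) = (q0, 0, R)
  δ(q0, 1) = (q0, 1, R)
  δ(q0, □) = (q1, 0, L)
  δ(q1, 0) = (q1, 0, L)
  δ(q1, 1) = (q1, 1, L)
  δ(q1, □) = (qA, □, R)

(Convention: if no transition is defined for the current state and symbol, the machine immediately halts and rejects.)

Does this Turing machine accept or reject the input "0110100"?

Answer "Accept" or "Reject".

Execution trace:
Initial: [q0]0110100
Step 1: δ(q0, 0) = (q0, 0, R) → 0[q0]110100
Step 2: δ(q0, 1) = (q0, 1, R) → 01[q0]10100
Step 3: δ(q0, 1) = (q0, 1, R) → 011[q0]0100
Step 4: δ(q0, 0) = (q0, 0, R) → 0110[q0]100
Step 5: δ(q0, 1) = (q0, 1, R) → 01101[q0]00
Step 6: δ(q0, 0) = (q0, 0, R) → 011010[q0]0
Step 7: δ(q0, 0) = (q0, 0, R) → 0110100[q0]□
Step 8: δ(q0, □) = (q1, 0, L) → 011010[q1]00
Step 9: δ(q1, 0) = (q1, 0, L) → 01101[q1]000
Step 10: δ(q1, 0) = (q1, 0, L) → 0110[q1]1000
Step 11: δ(q1, 1) = (q1, 1, L) → 011[q1]01000
Step 12: δ(q1, 0) = (q1, 0, L) → 01[q1]101000
Step 13: δ(q1, 1) = (q1, 1, L) → 0[q1]1101000
Step 14: δ(q1, 1) = (q1, 1, L) → [q1]01101000
Step 15: δ(q1, 0) = (q1, 0, L) → [q1]□01101000
Step 16: δ(q1, □) = (qA, □, R) → □[qA]01101000

The machine reaches the accept state qA and halts.

Answer: Accept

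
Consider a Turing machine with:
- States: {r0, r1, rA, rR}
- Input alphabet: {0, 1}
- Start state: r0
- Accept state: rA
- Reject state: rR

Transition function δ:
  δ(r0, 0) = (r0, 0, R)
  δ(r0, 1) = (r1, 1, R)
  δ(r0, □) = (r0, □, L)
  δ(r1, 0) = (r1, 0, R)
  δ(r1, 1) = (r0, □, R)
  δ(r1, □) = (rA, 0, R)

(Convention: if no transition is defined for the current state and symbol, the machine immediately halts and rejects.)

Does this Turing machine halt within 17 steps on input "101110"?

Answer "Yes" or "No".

Execution trace:
Initial: [r0]101110
Step 1: δ(r0, 1) = (r1, 1, R) → 1[r1]01110
Step 2: δ(r1, 0) = (r1, 0, R) → 10[r1]1110
Step 3: δ(r1, 1) = (r0, □, R) → 10□[r0]110
Step 4: δ(r0, 1) = (r1, 1, R) → 10□1[r1]10
Step 5: δ(r1, 1) = (r0, □, R) → 10□1□[r0]0
Step 6: δ(r0, 0) = (r0, 0, R) → 10□1□0[r0]□
Step 7: δ(r0, □) = (r0, □, L) → 10□1□[r0]0□
Step 8: δ(r0, 0) = (r0, 0, R) → 10□1□0[r0]□
Step 9: δ(r0, □) = (r0, □, L) → 10□1□[r0]0□
Step 10: δ(r0, 0) = (r0, 0, R) → 10□1□0[r0]□
Step 11: δ(r0, □) = (r0, □, L) → 10□1□[r0]0□
Step 12: δ(r0, 0) = (r0, 0, R) → 10□1□0[r0]□
Step 13: δ(r0, □) = (r0, □, L) → 10□1□[r0]0□
Step 14: δ(r0, 0) = (r0, 0, R) → 10□1□0[r0]□
Step 15: δ(r0, □) = (r0, □, L) → 10□1□[r0]0□
Step 16: δ(r0, 0) = (r0, 0, R) → 10□1□0[r0]□
Step 17: δ(r0, □) = (r0, □, L) → 10□1□[r0]0□

The machine has not reached a halting state after 17 steps.
The machine did not halt within the 17-step bound.

Answer: No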